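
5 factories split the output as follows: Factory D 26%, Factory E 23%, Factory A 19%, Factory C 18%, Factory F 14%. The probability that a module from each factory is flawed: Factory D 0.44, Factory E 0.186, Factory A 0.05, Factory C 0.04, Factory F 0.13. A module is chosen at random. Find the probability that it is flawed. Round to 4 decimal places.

Unnormalized posteriors (prior × likelihood):
  Factory D: 0.26 × 0.44 = 0.1144
  Factory E: 0.23 × 0.186 = 0.04278
  Factory A: 0.19 × 0.05 = 0.0095
  Factory C: 0.18 × 0.04 = 0.0072
  Factory F: 0.14 × 0.13 = 0.0182
P(flawed) = 0.1144 + 0.04278 + 0.0095 + 0.0072 + 0.0182 = 0.19208 → 0.1921.

0.1921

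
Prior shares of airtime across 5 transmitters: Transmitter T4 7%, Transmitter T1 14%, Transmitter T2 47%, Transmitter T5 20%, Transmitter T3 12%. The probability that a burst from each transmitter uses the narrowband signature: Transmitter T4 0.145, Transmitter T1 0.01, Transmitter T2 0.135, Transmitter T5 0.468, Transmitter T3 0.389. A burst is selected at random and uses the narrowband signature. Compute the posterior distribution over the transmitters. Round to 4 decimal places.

Transmitter T4 0.0471, Transmitter T1 0.0065, Transmitter T2 0.2947, Transmitter T5 0.4348, Transmitter T3 0.2168

Compute prior × likelihood for every hypothesis:
  Transmitter T4: 0.07 × 0.145 = 0.01015
  Transmitter T1: 0.14 × 0.01 = 0.0014
  Transmitter T2: 0.47 × 0.135 = 0.06345
  Transmitter T5: 0.2 × 0.468 = 0.0936
  Transmitter T3: 0.12 × 0.389 = 0.04668
Normalizing constant = 0.21528.
P(Transmitter T4 | narrowband) = 0.01015/0.21528 ≈ 0.0471
P(Transmitter T1 | narrowband) = 0.0014/0.21528 ≈ 0.0065
P(Transmitter T2 | narrowband) = 0.06345/0.21528 ≈ 0.2947
P(Transmitter T5 | narrowband) = 0.0936/0.21528 ≈ 0.4348
P(Transmitter T3 | narrowband) = 0.04668/0.21528 ≈ 0.2168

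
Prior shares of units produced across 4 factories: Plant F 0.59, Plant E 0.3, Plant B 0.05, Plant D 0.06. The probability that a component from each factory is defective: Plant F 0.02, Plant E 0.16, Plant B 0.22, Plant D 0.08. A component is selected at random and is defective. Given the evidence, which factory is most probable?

Plant E

Unnormalized posteriors (prior × likelihood):
  Plant F: 0.59 × 0.02 = 0.0118
  Plant E: 0.3 × 0.16 = 0.048
  Plant B: 0.05 × 0.22 = 0.011
  Plant D: 0.06 × 0.08 = 0.0048
Total = 0.0756.
Largest term belongs to Plant E, so Plant E is most probable.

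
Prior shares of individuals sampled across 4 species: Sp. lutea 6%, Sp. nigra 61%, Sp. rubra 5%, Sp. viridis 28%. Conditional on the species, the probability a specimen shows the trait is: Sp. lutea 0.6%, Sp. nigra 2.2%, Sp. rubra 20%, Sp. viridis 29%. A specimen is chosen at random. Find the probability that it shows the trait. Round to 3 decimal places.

Compute prior × likelihood for every hypothesis:
  Sp. lutea: 0.06 × 0.006 = 0.00036
  Sp. nigra: 0.61 × 0.022 = 0.01342
  Sp. rubra: 0.05 × 0.2 = 0.01
  Sp. viridis: 0.28 × 0.29 = 0.0812
P(trait) = 0.00036 + 0.01342 + 0.01 + 0.0812 = 0.10498 → 0.105.

0.105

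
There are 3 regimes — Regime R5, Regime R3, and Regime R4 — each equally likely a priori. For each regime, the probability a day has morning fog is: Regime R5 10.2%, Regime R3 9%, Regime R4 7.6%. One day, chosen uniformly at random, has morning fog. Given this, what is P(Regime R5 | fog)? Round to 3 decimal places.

0.381

Since the prior is uniform, the posterior is proportional to the likelihood:
  Regime R5: 0.102
  Regime R3: 0.09
  Regime R4: 0.076
Normalizing constant = 0.268.
P(Regime R5 | evidence) = 0.102 / 0.268 ≈ 0.381.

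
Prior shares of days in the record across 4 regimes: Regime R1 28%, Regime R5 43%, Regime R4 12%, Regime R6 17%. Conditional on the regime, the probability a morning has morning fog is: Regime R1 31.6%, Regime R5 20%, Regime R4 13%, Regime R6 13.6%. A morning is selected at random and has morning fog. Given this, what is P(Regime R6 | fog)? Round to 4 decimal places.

0.1084

By Bayes' rule, posterior ∝ prior × likelihood:
  Regime R1: 0.28 × 0.316 = 0.08848
  Regime R5: 0.43 × 0.2 = 0.086
  Regime R4: 0.12 × 0.13 = 0.0156
  Regime R6: 0.17 × 0.136 = 0.02312
Normalizing constant = 0.2132.
P(Regime R6 | evidence) = 0.02312 / 0.2132 ≈ 0.1084.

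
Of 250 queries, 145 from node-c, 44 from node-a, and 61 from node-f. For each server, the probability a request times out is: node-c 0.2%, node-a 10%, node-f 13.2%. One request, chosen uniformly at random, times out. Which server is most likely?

Prior × likelihood for each hypothesis:
  node-c: 0.58 × 0.002 = 0.00116
  node-a: 0.176 × 0.1 = 0.0176
  node-f: 0.244 × 0.132 = 0.032208
Sum = 0.050968.
Largest term belongs to node-f, so node-f is most probable.

node-f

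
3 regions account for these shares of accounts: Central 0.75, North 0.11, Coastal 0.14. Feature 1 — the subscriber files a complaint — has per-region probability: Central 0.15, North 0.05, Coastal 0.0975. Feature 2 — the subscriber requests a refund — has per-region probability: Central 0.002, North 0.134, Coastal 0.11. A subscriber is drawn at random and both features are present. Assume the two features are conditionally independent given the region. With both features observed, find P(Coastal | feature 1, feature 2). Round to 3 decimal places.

0.609

By Bayes' rule, posterior ∝ prior × likelihood:
  Central: 0.75 × 0.15 × 0.002 = 0.000225
  North: 0.11 × 0.05 × 0.134 = 0.000737
  Coastal: 0.14 × 0.0975 × 0.11 = 0.0015015
Normalizing constant = 0.0024635.
P(Coastal | evidence) = 0.0015015 / 0.0024635 ≈ 0.609.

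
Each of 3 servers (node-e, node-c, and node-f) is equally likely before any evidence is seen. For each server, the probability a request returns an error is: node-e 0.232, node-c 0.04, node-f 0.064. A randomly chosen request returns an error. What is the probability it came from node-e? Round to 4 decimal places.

Since the prior is uniform, the posterior is proportional to the likelihood:
  node-e: 0.232
  node-c: 0.04
  node-f: 0.064
Total = 0.336.
P(node-e | evidence) = 0.232 / 0.336 ≈ 0.6905.

0.6905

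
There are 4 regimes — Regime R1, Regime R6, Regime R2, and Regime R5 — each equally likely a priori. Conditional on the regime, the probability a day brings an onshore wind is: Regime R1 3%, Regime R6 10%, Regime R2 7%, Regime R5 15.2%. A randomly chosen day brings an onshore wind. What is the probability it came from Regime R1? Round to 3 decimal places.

Since the prior is uniform, the posterior is proportional to the likelihood:
  Regime R1: 0.03
  Regime R6: 0.1
  Regime R2: 0.07
  Regime R5: 0.152
Sum = 0.352.
P(Regime R1 | evidence) = 0.03 / 0.352 ≈ 0.085.

0.085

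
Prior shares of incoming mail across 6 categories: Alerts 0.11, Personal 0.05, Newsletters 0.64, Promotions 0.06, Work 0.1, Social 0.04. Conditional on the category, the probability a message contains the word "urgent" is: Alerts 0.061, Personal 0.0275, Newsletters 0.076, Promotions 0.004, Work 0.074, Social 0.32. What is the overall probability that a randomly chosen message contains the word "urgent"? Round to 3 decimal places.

0.077

Unnormalized posteriors (prior × likelihood):
  Alerts: 0.11 × 0.061 = 0.00671
  Personal: 0.05 × 0.0275 = 0.001375
  Newsletters: 0.64 × 0.076 = 0.04864
  Promotions: 0.06 × 0.004 = 0.00024
  Work: 0.1 × 0.074 = 0.0074
  Social: 0.04 × 0.32 = 0.0128
P(urgent-flag) = 0.00671 + 0.001375 + 0.04864 + 0.00024 + 0.0074 + 0.0128 = 0.077165 → 0.077.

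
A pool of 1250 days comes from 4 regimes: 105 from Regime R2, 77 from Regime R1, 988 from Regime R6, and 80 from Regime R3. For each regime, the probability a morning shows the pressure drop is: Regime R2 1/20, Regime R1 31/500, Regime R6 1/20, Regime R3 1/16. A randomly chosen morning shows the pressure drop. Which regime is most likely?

Regime R6

Unnormalized posteriors (prior × likelihood):
  Regime R2: 0.084 × 0.05 = 0.0042
  Regime R1: 0.0616 × 0.062 = 0.0038192
  Regime R6: 0.7904 × 0.05 = 0.03952
  Regime R3: 0.064 × 0.0625 = 0.004
Total = 0.0515392.
Largest term belongs to Regime R6, so Regime R6 is most probable.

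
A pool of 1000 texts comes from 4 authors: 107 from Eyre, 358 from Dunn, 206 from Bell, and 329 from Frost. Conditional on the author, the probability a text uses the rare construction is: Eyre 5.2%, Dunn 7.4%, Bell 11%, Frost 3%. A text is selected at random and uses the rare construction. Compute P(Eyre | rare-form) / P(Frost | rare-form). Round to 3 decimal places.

0.564

Unnormalized posteriors (prior × likelihood):
  Eyre: 0.107 × 0.052 = 0.005564
  Dunn: 0.358 × 0.074 = 0.026492
  Bell: 0.206 × 0.11 = 0.02266
  Frost: 0.329 × 0.03 = 0.00987
Sum = 0.064586.
The ratio is 0.005564 / 0.00987 (the normalizer cancels) = 0.564.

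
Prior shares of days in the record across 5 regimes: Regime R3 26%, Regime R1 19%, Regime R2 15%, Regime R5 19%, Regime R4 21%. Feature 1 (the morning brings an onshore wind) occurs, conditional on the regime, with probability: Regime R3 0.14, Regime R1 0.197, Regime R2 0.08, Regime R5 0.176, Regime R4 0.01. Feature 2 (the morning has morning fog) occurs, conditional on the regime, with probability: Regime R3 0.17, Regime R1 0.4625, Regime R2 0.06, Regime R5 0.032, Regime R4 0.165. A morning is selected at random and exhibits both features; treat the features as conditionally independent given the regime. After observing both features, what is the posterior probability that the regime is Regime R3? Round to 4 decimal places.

0.2414

Unnormalized posteriors (prior × likelihood):
  Regime R3: 0.26 × 0.14 × 0.17 = 0.006188
  Regime R1: 0.19 × 0.197 × 0.4625 = 0.017311375
  Regime R2: 0.15 × 0.08 × 0.06 = 0.00072
  Regime R5: 0.19 × 0.176 × 0.032 = 0.00107008
  Regime R4: 0.21 × 0.01 × 0.165 = 0.0003465
Normalizing constant = 0.025635955.
P(Regime R3 | evidence) = 0.006188 / 0.025635955 ≈ 0.2414.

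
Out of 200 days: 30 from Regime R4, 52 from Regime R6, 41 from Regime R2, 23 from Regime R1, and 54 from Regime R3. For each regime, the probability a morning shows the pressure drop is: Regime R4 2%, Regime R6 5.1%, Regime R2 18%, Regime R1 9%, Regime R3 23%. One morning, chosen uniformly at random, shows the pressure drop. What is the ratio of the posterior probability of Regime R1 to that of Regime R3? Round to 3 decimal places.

Unnormalized posteriors (prior × likelihood):
  Regime R4: 0.15 × 0.02 = 0.003
  Regime R6: 0.26 × 0.051 = 0.01326
  Regime R2: 0.205 × 0.18 = 0.0369
  Regime R1: 0.115 × 0.09 = 0.01035
  Regime R3: 0.27 × 0.23 = 0.0621
Total = 0.12561.
The ratio is 0.01035 / 0.0621 (the normalizer cancels) = 0.167.

0.167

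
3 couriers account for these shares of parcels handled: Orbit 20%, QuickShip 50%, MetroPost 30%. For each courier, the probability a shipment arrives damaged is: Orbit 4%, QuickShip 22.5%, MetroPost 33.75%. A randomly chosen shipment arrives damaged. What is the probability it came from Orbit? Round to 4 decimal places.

0.0361

By Bayes' rule, posterior ∝ prior × likelihood:
  Orbit: 0.2 × 0.04 = 0.008
  QuickShip: 0.5 × 0.225 = 0.1125
  MetroPost: 0.3 × 0.3375 = 0.10125
Sum = 0.22175.
P(Orbit | evidence) = 0.008 / 0.22175 ≈ 0.0361.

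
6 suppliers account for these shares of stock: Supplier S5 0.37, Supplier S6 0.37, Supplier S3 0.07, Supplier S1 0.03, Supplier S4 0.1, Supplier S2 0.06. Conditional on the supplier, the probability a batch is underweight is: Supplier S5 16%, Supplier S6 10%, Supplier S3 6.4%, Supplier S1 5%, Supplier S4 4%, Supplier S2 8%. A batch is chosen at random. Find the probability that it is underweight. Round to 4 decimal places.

0.1110

Compute prior × likelihood for every hypothesis:
  Supplier S5: 0.37 × 0.16 = 0.0592
  Supplier S6: 0.37 × 0.1 = 0.037
  Supplier S3: 0.07 × 0.064 = 0.00448
  Supplier S1: 0.03 × 0.05 = 0.0015
  Supplier S4: 0.1 × 0.04 = 0.004
  Supplier S2: 0.06 × 0.08 = 0.0048
P(underweight) = 0.0592 + 0.037 + 0.00448 + 0.0015 + 0.004 + 0.0048 = 0.11098 → 0.1110.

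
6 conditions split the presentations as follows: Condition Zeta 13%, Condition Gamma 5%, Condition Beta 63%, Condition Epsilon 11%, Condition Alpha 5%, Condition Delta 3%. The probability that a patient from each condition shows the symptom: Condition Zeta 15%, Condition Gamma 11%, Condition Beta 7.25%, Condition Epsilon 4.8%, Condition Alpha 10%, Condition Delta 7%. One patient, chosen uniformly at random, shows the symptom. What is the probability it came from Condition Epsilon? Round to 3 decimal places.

0.064

By Bayes' rule, posterior ∝ prior × likelihood:
  Condition Zeta: 0.13 × 0.15 = 0.0195
  Condition Gamma: 0.05 × 0.11 = 0.0055
  Condition Beta: 0.63 × 0.0725 = 0.045675
  Condition Epsilon: 0.11 × 0.048 = 0.00528
  Condition Alpha: 0.05 × 0.1 = 0.005
  Condition Delta: 0.03 × 0.07 = 0.0021
Sum = 0.083055.
P(Condition Epsilon | evidence) = 0.00528 / 0.083055 ≈ 0.064.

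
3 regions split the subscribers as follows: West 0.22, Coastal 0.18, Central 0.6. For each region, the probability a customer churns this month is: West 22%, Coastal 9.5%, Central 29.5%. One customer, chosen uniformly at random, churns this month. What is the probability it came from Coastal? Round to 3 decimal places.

0.071

Unnormalized posteriors (prior × likelihood):
  West: 0.22 × 0.22 = 0.0484
  Coastal: 0.18 × 0.095 = 0.0171
  Central: 0.6 × 0.295 = 0.177
Sum = 0.2425.
P(Coastal | evidence) = 0.0171 / 0.2425 ≈ 0.071.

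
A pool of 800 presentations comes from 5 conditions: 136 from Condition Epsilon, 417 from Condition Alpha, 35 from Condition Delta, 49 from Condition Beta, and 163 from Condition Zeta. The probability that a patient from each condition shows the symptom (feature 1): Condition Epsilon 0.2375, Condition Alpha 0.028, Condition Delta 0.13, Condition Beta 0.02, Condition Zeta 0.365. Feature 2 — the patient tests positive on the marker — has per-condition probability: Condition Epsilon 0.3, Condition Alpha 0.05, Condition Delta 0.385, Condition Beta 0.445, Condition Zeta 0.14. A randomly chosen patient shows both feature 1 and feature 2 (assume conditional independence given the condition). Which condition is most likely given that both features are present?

Condition Epsilon

By Bayes' rule, posterior ∝ prior × likelihood:
  Condition Epsilon: 0.17 × 0.2375 × 0.3 = 0.0121125
  Condition Alpha: 0.52125 × 0.028 × 0.05 = 0.00072975
  Condition Delta: 0.04375 × 0.13 × 0.385 = 0.0021896875
  Condition Beta: 0.06125 × 0.02 × 0.445 = 0.000545125
  Condition Zeta: 0.20375 × 0.365 × 0.14 = 0.010411625
Normalizing constant = 0.0259886875.
Largest term belongs to Condition Epsilon, so Condition Epsilon is most probable.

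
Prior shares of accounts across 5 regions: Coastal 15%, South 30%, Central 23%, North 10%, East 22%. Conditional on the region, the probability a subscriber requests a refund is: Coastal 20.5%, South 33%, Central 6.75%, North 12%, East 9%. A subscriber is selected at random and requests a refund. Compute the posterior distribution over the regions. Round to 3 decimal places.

Compute prior × likelihood for every hypothesis:
  Coastal: 0.15 × 0.205 = 0.03075
  South: 0.3 × 0.33 = 0.099
  Central: 0.23 × 0.0675 = 0.015525
  North: 0.1 × 0.12 = 0.012
  East: 0.22 × 0.09 = 0.0198
Total = 0.177075.
P(Coastal | refund) = 0.03075/0.177075 ≈ 0.174
P(South | refund) = 0.099/0.177075 ≈ 0.559
P(Central | refund) = 0.015525/0.177075 ≈ 0.088
P(North | refund) = 0.012/0.177075 ≈ 0.068
P(East | refund) = 0.0198/0.177075 ≈ 0.112
(Check: 0.174+0.559+0.088+0.068+0.112 = 1.001.)

Coastal 0.174, South 0.559, Central 0.088, North 0.068, East 0.112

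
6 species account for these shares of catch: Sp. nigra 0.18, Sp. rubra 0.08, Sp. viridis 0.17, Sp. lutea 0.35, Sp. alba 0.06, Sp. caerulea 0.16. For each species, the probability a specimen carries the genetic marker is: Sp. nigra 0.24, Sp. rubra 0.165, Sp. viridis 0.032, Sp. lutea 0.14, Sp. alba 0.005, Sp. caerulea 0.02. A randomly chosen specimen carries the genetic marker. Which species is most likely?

Sp. lutea

By Bayes' rule, posterior ∝ prior × likelihood:
  Sp. nigra: 0.18 × 0.24 = 0.0432
  Sp. rubra: 0.08 × 0.165 = 0.0132
  Sp. viridis: 0.17 × 0.032 = 0.00544
  Sp. lutea: 0.35 × 0.14 = 0.049
  Sp. alba: 0.06 × 0.005 = 0.0003
  Sp. caerulea: 0.16 × 0.02 = 0.0032
Sum = 0.11434.
Largest term belongs to Sp. lutea, so Sp. lutea is most probable.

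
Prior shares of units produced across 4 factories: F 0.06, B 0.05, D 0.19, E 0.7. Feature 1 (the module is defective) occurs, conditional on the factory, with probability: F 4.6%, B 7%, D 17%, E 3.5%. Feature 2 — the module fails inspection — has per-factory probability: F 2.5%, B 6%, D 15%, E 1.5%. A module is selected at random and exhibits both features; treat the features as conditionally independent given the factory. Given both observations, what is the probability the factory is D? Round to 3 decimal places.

0.882

Prior × likelihood for each hypothesis:
  F: 0.06 × 0.046 × 0.025 = 0.000069
  B: 0.05 × 0.07 × 0.06 = 0.00021
  D: 0.19 × 0.17 × 0.15 = 0.004845
  E: 0.7 × 0.035 × 0.015 = 0.0003675
Sum = 0.0054915.
P(D | evidence) = 0.004845 / 0.0054915 ≈ 0.882.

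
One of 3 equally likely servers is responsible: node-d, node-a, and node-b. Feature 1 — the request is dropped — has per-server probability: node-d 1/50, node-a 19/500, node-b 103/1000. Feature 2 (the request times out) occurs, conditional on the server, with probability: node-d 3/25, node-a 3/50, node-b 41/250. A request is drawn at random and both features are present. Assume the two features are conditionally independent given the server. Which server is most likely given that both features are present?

Since the prior is uniform, the posterior is proportional to the likelihood:
  node-d: 0.02 × 0.12 = 0.0024
  node-a: 0.038 × 0.06 = 0.00228
  node-b: 0.103 × 0.164 = 0.016892
Total = 0.021572.
Largest term belongs to node-b, so node-b is most probable.

node-b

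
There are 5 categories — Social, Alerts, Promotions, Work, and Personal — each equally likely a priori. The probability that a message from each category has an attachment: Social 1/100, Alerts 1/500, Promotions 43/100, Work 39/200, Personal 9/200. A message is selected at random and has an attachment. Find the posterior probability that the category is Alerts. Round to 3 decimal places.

0.003

With a uniform prior (1/5 each), posterior ∝ likelihood:
  Social: 0.01
  Alerts: 0.002
  Promotions: 0.43
  Work: 0.195
  Personal: 0.045
Normalizing constant = 0.682.
P(Alerts | evidence) = 0.002 / 0.682 ≈ 0.003.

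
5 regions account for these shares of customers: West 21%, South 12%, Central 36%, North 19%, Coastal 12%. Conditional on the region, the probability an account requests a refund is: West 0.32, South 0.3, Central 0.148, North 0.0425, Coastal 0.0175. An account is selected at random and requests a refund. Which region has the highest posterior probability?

West

Unnormalized posteriors (prior × likelihood):
  West: 0.21 × 0.32 = 0.0672
  South: 0.12 × 0.3 = 0.036
  Central: 0.36 × 0.148 = 0.05328
  North: 0.19 × 0.0425 = 0.008075
  Coastal: 0.12 × 0.0175 = 0.0021
Total = 0.166655.
Largest term belongs to West, so West is most probable.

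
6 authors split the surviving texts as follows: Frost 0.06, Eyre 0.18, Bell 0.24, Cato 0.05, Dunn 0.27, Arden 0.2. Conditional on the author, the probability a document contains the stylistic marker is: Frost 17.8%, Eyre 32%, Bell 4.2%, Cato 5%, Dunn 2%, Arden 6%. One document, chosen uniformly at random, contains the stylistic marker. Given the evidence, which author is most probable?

Eyre

Compute prior × likelihood for every hypothesis:
  Frost: 0.06 × 0.178 = 0.01068
  Eyre: 0.18 × 0.32 = 0.0576
  Bell: 0.24 × 0.042 = 0.01008
  Cato: 0.05 × 0.05 = 0.0025
  Dunn: 0.27 × 0.02 = 0.0054
  Arden: 0.2 × 0.06 = 0.012
Sum = 0.09826.
Largest term belongs to Eyre, so Eyre is most probable.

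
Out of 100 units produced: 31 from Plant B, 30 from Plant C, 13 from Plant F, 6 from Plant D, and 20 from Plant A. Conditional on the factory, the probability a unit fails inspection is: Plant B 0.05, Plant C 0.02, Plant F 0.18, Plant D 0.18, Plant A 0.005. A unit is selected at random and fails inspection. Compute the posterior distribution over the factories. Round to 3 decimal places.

Prior × likelihood for each hypothesis:
  Plant B: 0.31 × 0.05 = 0.0155
  Plant C: 0.3 × 0.02 = 0.006
  Plant F: 0.13 × 0.18 = 0.0234
  Plant D: 0.06 × 0.18 = 0.0108
  Plant A: 0.2 × 0.005 = 0.001
Sum = 0.0567.
P(Plant B | nonconforming) = 0.0155/0.0567 ≈ 0.273
P(Plant C | nonconforming) = 0.006/0.0567 ≈ 0.106
P(Plant F | nonconforming) = 0.0234/0.0567 ≈ 0.413
P(Plant D | nonconforming) = 0.0108/0.0567 ≈ 0.190
P(Plant A | nonconforming) = 0.001/0.0567 ≈ 0.018

Plant B 0.273, Plant C 0.106, Plant F 0.413, Plant D 0.190, Plant A 0.018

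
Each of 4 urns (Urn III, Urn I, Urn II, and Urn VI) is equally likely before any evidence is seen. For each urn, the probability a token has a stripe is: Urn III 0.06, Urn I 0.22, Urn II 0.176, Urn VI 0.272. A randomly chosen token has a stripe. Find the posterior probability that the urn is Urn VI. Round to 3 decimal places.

0.374

With a uniform prior (1/4 each), posterior ∝ likelihood:
  Urn III: 0.06
  Urn I: 0.22
  Urn II: 0.176
  Urn VI: 0.272
Total = 0.728.
P(Urn VI | evidence) = 0.272 / 0.728 ≈ 0.374.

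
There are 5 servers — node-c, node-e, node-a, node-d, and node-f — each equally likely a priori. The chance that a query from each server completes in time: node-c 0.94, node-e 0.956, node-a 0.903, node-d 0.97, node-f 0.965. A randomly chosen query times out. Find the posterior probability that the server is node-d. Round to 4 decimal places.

Taking complements, P(timeout | each) = node-c 0.06, node-e 0.044, node-a 0.097, node-d 0.03, node-f 0.035.
Since the prior is uniform, the posterior is proportional to the likelihood:
  node-c: 0.06
  node-e: 0.044
  node-a: 0.097
  node-d: 0.03
  node-f: 0.035
Total = 0.266.
P(node-d | evidence) = 0.03 / 0.266 ≈ 0.1128.

0.1128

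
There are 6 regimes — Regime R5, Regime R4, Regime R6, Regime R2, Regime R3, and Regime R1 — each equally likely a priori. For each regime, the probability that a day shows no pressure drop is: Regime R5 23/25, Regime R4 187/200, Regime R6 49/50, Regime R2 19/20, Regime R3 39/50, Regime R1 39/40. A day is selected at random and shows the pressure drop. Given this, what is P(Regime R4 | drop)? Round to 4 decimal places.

0.1413

Taking complements, P(drop | each) = Regime R5 0.08, Regime R4 0.065, Regime R6 0.02, Regime R2 0.05, Regime R3 0.22, Regime R1 0.025.
With a uniform prior (1/6 each), posterior ∝ likelihood:
  Regime R5: 0.08
  Regime R4: 0.065
  Regime R6: 0.02
  Regime R2: 0.05
  Regime R3: 0.22
  Regime R1: 0.025
Total = 0.46.
P(Regime R4 | evidence) = 0.065 / 0.46 ≈ 0.1413.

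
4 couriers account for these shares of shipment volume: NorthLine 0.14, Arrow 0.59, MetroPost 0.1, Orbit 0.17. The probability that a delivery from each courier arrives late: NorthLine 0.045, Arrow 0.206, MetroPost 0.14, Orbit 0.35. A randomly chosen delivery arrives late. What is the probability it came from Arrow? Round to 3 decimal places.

Unnormalized posteriors (prior × likelihood):
  NorthLine: 0.14 × 0.045 = 0.0063
  Arrow: 0.59 × 0.206 = 0.12154
  MetroPost: 0.1 × 0.14 = 0.014
  Orbit: 0.17 × 0.35 = 0.0595
Normalizing constant = 0.20134.
P(Arrow | evidence) = 0.12154 / 0.20134 ≈ 0.604.

0.604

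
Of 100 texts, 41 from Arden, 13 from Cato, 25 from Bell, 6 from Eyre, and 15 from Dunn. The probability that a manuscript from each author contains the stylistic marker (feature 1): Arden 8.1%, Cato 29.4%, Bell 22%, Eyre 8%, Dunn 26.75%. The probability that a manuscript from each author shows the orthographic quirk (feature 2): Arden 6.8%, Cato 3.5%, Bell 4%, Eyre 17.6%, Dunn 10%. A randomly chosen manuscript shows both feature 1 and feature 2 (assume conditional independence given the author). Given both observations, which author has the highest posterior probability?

Dunn

Unnormalized posteriors (prior × likelihood):
  Arden: 0.41 × 0.081 × 0.068 = 0.00225828
  Cato: 0.13 × 0.294 × 0.035 = 0.0013377
  Bell: 0.25 × 0.22 × 0.04 = 0.0022
  Eyre: 0.06 × 0.08 × 0.176 = 0.0008448
  Dunn: 0.15 × 0.2675 × 0.1 = 0.0040125
Total = 0.01065328.
Largest term belongs to Dunn, so Dunn is most probable.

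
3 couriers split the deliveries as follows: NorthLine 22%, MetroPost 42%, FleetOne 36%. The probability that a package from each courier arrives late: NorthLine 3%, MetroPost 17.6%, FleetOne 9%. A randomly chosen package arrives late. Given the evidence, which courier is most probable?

Unnormalized posteriors (prior × likelihood):
  NorthLine: 0.22 × 0.03 = 0.0066
  MetroPost: 0.42 × 0.176 = 0.07392
  FleetOne: 0.36 × 0.09 = 0.0324
Total = 0.11292.
Largest term belongs to MetroPost, so MetroPost is most probable.

MetroPost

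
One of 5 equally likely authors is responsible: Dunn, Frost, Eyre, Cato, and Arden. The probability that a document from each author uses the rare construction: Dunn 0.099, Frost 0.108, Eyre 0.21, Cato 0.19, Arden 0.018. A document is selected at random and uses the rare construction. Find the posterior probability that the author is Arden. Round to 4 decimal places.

0.0288

With a uniform prior (1/5 each), posterior ∝ likelihood:
  Dunn: 0.099
  Frost: 0.108
  Eyre: 0.21
  Cato: 0.19
  Arden: 0.018
Normalizing constant = 0.625.
P(Arden | evidence) = 0.018 / 0.625 ≈ 0.0288.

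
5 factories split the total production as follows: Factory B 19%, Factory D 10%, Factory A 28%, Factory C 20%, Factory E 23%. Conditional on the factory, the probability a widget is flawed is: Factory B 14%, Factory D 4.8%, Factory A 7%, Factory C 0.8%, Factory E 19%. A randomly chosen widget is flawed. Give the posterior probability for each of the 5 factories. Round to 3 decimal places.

Compute prior × likelihood for every hypothesis:
  Factory B: 0.19 × 0.14 = 0.0266
  Factory D: 0.1 × 0.048 = 0.0048
  Factory A: 0.28 × 0.07 = 0.0196
  Factory C: 0.2 × 0.008 = 0.0016
  Factory E: 0.23 × 0.19 = 0.0437
Sum = 0.0963.
P(Factory B | flawed) = 0.0266/0.0963 ≈ 0.276
P(Factory D | flawed) = 0.0048/0.0963 ≈ 0.050
P(Factory A | flawed) = 0.0196/0.0963 ≈ 0.204
P(Factory C | flawed) = 0.0016/0.0963 ≈ 0.017
P(Factory E | flawed) = 0.0437/0.0963 ≈ 0.454
(Check: 0.276+0.050+0.204+0.017+0.454 = 1.001.)

Factory B 0.276, Factory D 0.050, Factory A 0.204, Factory C 0.017, Factory E 0.454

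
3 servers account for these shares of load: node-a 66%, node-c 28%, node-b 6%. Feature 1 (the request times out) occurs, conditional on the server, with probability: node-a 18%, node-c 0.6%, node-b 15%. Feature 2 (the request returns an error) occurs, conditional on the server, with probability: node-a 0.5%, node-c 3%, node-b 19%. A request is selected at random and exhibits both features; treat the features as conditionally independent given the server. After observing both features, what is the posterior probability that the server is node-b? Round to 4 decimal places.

0.7263

Prior × likelihood for each hypothesis:
  node-a: 0.66 × 0.18 × 0.005 = 0.000594
  node-c: 0.28 × 0.006 × 0.03 = 0.0000504
  node-b: 0.06 × 0.15 × 0.19 = 0.00171
Normalizing constant = 0.0023544.
P(node-b | evidence) = 0.00171 / 0.0023544 ≈ 0.7263.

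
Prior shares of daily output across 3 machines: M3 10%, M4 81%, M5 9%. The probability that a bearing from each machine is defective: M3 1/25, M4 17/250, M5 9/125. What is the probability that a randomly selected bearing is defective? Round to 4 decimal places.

0.0656

By Bayes' rule, posterior ∝ prior × likelihood:
  M3: 0.1 × 0.04 = 0.004
  M4: 0.81 × 0.068 = 0.05508
  M5: 0.09 × 0.072 = 0.00648
P(defective) = 0.004 + 0.05508 + 0.00648 = 0.06556 → 0.0656.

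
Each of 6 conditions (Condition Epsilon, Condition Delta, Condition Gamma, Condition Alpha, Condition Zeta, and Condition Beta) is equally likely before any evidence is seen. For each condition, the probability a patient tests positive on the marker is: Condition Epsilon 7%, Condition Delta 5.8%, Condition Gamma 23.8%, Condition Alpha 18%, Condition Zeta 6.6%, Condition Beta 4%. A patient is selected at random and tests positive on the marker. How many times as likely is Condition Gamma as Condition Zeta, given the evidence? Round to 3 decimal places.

Since the prior is uniform, the posterior is proportional to the likelihood:
  Condition Epsilon: 0.07
  Condition Delta: 0.058
  Condition Gamma: 0.238
  Condition Alpha: 0.18
  Condition Zeta: 0.066
  Condition Beta: 0.04
Total = 0.652.
The ratio is 0.238 / 0.066 (the normalizer cancels) = 3.606.

3.606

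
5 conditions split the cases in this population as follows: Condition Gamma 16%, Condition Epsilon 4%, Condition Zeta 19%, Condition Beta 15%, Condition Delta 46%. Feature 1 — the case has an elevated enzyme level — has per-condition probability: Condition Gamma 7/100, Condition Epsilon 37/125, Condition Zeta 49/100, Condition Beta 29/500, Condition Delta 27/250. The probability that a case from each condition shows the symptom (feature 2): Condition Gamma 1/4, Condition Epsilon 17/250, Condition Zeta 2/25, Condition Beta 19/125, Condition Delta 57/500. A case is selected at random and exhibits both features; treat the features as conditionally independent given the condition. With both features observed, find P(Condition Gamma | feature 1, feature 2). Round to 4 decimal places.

Compute prior × likelihood for every hypothesis:
  Condition Gamma: 0.16 × 0.07 × 0.25 = 0.0028
  Condition Epsilon: 0.04 × 0.296 × 0.068 = 0.00080512
  Condition Zeta: 0.19 × 0.49 × 0.08 = 0.007448
  Condition Beta: 0.15 × 0.058 × 0.152 = 0.0013224
  Condition Delta: 0.46 × 0.108 × 0.114 = 0.00566352
Sum = 0.01803904.
P(Condition Gamma | evidence) = 0.0028 / 0.01803904 ≈ 0.1552.

0.1552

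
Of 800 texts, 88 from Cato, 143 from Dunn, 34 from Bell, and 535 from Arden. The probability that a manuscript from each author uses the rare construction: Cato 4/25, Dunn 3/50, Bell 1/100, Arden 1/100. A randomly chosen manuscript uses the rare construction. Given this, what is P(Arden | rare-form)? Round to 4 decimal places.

By Bayes' rule, posterior ∝ prior × likelihood:
  Cato: 0.11 × 0.16 = 0.0176
  Dunn: 0.17875 × 0.06 = 0.010725
  Bell: 0.0425 × 0.01 = 0.000425
  Arden: 0.66875 × 0.01 = 0.0066875
Total = 0.0354375.
P(Arden | evidence) = 0.0066875 / 0.0354375 ≈ 0.1887.

0.1887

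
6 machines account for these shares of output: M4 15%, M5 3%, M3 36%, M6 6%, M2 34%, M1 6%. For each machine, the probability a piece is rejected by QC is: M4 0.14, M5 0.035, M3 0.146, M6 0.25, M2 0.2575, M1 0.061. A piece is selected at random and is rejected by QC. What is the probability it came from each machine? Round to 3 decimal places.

Prior × likelihood for each hypothesis:
  M4: 0.15 × 0.14 = 0.021
  M5: 0.03 × 0.035 = 0.00105
  M3: 0.36 × 0.146 = 0.05256
  M6: 0.06 × 0.25 = 0.015
  M2: 0.34 × 0.2575 = 0.08755
  M1: 0.06 × 0.061 = 0.00366
Sum = 0.18082.
P(M4 | rejected) = 0.021/0.18082 ≈ 0.116
P(M5 | rejected) = 0.00105/0.18082 ≈ 0.006
P(M3 | rejected) = 0.05256/0.18082 ≈ 0.291
P(M6 | rejected) = 0.015/0.18082 ≈ 0.083
P(M2 | rejected) = 0.08755/0.18082 ≈ 0.484
P(M1 | rejected) = 0.00366/0.18082 ≈ 0.020
(Check: 0.116+0.006+0.291+0.083+0.484+0.020 = 1.000.)

M4 0.116, M5 0.006, M3 0.291, M6 0.083, M2 0.484, M1 0.020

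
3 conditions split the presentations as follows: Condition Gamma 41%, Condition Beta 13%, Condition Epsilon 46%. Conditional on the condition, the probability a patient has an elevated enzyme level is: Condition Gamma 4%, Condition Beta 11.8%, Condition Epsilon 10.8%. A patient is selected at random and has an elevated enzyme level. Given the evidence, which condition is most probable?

By Bayes' rule, posterior ∝ prior × likelihood:
  Condition Gamma: 0.41 × 0.04 = 0.0164
  Condition Beta: 0.13 × 0.118 = 0.01534
  Condition Epsilon: 0.46 × 0.108 = 0.04968
Total = 0.08142.
Largest term belongs to Condition Epsilon, so Condition Epsilon is most probable.

Condition Epsilon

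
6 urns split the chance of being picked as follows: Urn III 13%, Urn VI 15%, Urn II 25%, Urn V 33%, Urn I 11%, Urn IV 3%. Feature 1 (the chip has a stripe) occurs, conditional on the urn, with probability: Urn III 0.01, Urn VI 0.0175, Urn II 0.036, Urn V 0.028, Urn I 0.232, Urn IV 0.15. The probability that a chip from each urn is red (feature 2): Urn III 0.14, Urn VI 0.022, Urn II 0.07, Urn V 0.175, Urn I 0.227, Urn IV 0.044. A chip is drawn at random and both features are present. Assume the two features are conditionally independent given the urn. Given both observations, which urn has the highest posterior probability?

Compute prior × likelihood for every hypothesis:
  Urn III: 0.13 × 0.01 × 0.14 = 0.000182
  Urn VI: 0.15 × 0.0175 × 0.022 = 0.00005775
  Urn II: 0.25 × 0.036 × 0.07 = 0.00063
  Urn V: 0.33 × 0.028 × 0.175 = 0.001617
  Urn I: 0.11 × 0.232 × 0.227 = 0.00579304
  Urn IV: 0.03 × 0.15 × 0.044 = 0.000198
Sum = 0.00847779.
Largest term belongs to Urn I, so Urn I is most probable.

Urn I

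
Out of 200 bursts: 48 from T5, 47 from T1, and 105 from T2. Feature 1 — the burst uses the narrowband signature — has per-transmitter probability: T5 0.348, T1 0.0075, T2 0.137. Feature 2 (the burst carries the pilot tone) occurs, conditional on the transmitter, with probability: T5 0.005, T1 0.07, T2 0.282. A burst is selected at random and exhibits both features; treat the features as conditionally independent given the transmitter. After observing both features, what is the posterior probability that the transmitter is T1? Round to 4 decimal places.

0.0059

Prior × likelihood for each hypothesis:
  T5: 0.24 × 0.348 × 0.005 = 0.0004176
  T1: 0.235 × 0.0075 × 0.07 = 0.000123375
  T2: 0.525 × 0.137 × 0.282 = 0.02028285
Total = 0.020823825.
P(T1 | evidence) = 0.000123375 / 0.020823825 ≈ 0.0059.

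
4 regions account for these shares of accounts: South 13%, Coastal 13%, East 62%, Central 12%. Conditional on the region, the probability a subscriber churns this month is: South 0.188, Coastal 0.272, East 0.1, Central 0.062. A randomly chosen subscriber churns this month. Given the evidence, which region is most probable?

East

Compute prior × likelihood for every hypothesis:
  South: 0.13 × 0.188 = 0.02444
  Coastal: 0.13 × 0.272 = 0.03536
  East: 0.62 × 0.1 = 0.062
  Central: 0.12 × 0.062 = 0.00744
Normalizing constant = 0.12924.
Largest term belongs to East, so East is most probable.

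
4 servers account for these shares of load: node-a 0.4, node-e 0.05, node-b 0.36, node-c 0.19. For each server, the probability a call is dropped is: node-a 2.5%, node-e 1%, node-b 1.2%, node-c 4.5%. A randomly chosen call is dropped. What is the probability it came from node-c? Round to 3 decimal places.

0.366

Unnormalized posteriors (prior × likelihood):
  node-a: 0.4 × 0.025 = 0.01
  node-e: 0.05 × 0.01 = 0.0005
  node-b: 0.36 × 0.012 = 0.00432
  node-c: 0.19 × 0.045 = 0.00855
Normalizing constant = 0.02337.
P(node-c | evidence) = 0.00855 / 0.02337 ≈ 0.366.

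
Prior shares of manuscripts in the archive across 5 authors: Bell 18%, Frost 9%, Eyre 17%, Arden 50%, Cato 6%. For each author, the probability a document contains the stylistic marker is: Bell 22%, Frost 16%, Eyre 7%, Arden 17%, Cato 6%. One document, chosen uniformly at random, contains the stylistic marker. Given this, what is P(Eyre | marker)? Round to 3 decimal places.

Prior × likelihood for each hypothesis:
  Bell: 0.18 × 0.22 = 0.0396
  Frost: 0.09 × 0.16 = 0.0144
  Eyre: 0.17 × 0.07 = 0.0119
  Arden: 0.5 × 0.17 = 0.085
  Cato: 0.06 × 0.06 = 0.0036
Sum = 0.1545.
P(Eyre | evidence) = 0.0119 / 0.1545 ≈ 0.077.

0.077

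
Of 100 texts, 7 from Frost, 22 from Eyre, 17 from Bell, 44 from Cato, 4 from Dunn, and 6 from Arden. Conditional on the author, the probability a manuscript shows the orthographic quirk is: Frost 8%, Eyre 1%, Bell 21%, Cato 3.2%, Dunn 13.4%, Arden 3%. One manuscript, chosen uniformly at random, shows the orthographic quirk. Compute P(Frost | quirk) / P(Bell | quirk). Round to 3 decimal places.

Prior × likelihood for each hypothesis:
  Frost: 0.07 × 0.08 = 0.0056
  Eyre: 0.22 × 0.01 = 0.0022
  Bell: 0.17 × 0.21 = 0.0357
  Cato: 0.44 × 0.032 = 0.01408
  Dunn: 0.04 × 0.134 = 0.00536
  Arden: 0.06 × 0.03 = 0.0018
Sum = 0.06474.
The ratio is 0.0056 / 0.0357 (the normalizer cancels) = 0.157.

0.157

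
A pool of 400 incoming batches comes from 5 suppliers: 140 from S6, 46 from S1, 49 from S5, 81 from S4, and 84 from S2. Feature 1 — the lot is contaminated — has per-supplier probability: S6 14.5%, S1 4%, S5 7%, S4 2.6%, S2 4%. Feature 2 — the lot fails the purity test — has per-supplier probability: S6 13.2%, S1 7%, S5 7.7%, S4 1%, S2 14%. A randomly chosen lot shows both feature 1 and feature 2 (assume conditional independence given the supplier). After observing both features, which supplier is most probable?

S6

Compute prior × likelihood for every hypothesis:
  S6: 0.35 × 0.145 × 0.132 = 0.006699
  S1: 0.115 × 0.04 × 0.07 = 0.000322
  S5: 0.1225 × 0.07 × 0.077 = 0.000660275
  S4: 0.2025 × 0.026 × 0.01 = 0.00005265
  S2: 0.21 × 0.04 × 0.14 = 0.001176
Normalizing constant = 0.008909925.
Largest term belongs to S6, so S6 is most probable.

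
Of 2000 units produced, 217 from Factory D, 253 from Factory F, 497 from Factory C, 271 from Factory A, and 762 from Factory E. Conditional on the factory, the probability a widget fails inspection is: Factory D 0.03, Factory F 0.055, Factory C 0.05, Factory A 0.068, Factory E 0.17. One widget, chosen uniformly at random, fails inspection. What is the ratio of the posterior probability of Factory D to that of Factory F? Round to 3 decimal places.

0.468

Compute prior × likelihood for every hypothesis:
  Factory D: 0.1085 × 0.03 = 0.003255
  Factory F: 0.1265 × 0.055 = 0.0069575
  Factory C: 0.2485 × 0.05 = 0.012425
  Factory A: 0.1355 × 0.068 = 0.009214
  Factory E: 0.381 × 0.17 = 0.06477
Normalizing constant = 0.0966215.
The ratio is 0.003255 / 0.0069575 (the normalizer cancels) = 0.468.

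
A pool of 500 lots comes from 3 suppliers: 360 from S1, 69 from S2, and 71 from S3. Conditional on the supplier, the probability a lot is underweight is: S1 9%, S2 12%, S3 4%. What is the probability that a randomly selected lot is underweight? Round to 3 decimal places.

0.087

Unnormalized posteriors (prior × likelihood):
  S1: 0.72 × 0.09 = 0.0648
  S2: 0.138 × 0.12 = 0.01656
  S3: 0.142 × 0.04 = 0.00568
P(underweight) = 0.0648 + 0.01656 + 0.00568 = 0.08704 → 0.087.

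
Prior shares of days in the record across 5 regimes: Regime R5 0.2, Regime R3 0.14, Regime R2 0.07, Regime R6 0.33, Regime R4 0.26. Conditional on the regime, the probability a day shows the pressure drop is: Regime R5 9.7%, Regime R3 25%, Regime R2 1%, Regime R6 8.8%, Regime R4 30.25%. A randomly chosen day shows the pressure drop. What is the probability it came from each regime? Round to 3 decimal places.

Regime R5 0.119, Regime R3 0.215, Regime R2 0.004, Regime R6 0.178, Regime R4 0.483

Unnormalized posteriors (prior × likelihood):
  Regime R5: 0.2 × 0.097 = 0.0194
  Regime R3: 0.14 × 0.25 = 0.035
  Regime R2: 0.07 × 0.01 = 0.0007
  Regime R6: 0.33 × 0.088 = 0.02904
  Regime R4: 0.26 × 0.3025 = 0.07865
Total = 0.16279.
P(Regime R5 | drop) = 0.0194/0.16279 ≈ 0.119
P(Regime R3 | drop) = 0.035/0.16279 ≈ 0.215
P(Regime R2 | drop) = 0.0007/0.16279 ≈ 0.004
P(Regime R6 | drop) = 0.02904/0.16279 ≈ 0.178
P(Regime R4 | drop) = 0.07865/0.16279 ≈ 0.483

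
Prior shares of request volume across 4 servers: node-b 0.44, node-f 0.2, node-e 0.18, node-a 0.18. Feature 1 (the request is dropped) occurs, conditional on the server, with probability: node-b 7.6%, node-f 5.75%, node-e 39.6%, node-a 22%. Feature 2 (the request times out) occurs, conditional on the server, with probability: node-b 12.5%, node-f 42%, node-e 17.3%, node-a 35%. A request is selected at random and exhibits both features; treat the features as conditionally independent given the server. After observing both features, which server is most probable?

node-a

Compute prior × likelihood for every hypothesis:
  node-b: 0.44 × 0.076 × 0.125 = 0.00418
  node-f: 0.2 × 0.0575 × 0.42 = 0.00483
  node-e: 0.18 × 0.396 × 0.173 = 0.01233144
  node-a: 0.18 × 0.22 × 0.35 = 0.01386
Sum = 0.03520144.
Largest term belongs to node-a, so node-a is most probable.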